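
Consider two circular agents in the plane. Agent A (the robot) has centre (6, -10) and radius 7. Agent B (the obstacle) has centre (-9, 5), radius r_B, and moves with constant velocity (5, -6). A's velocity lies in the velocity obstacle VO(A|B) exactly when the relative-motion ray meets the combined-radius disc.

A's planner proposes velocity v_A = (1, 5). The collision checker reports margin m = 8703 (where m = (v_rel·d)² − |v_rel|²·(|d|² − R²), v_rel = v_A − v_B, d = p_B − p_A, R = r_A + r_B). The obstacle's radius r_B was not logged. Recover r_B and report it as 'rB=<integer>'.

m = 8703
d = (-15, 15);  v_rel = (-4, 11),  |v_rel|² = 137
v_rel×d = (-4)·(15) − (11)·(-15) = 105
since m = R²·137 − 105²:  R² = (11025 + 8703) / 137 = 144
R = √144 = 12  ⇒  r_B = 12 − 7 = 5

rB=5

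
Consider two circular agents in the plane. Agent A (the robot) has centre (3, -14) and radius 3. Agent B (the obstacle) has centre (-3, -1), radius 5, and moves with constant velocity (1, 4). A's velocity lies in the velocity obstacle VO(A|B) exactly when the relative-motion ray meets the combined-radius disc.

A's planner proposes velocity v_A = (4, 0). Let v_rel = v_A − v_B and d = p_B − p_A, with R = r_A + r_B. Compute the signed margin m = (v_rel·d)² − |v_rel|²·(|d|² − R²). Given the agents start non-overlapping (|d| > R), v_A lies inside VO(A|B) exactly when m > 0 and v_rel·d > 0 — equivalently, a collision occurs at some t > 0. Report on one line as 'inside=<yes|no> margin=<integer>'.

d = (-6, 13),  |d|² = 205;  R = 3+5 = 8,  c = 205−8² = 141
v_rel = (3, -4),  |v_rel|² = 25;  v_rel·d = (3)·(-6) + (-4)·(13) = -70
25·t² + 140·t + 141 = 0  ⇒  m = (-70)² − 25·141 = 1375
m = 1375 > 0,  v_rel·d = -70 < 0  ⇒  outside

inside=no margin=1375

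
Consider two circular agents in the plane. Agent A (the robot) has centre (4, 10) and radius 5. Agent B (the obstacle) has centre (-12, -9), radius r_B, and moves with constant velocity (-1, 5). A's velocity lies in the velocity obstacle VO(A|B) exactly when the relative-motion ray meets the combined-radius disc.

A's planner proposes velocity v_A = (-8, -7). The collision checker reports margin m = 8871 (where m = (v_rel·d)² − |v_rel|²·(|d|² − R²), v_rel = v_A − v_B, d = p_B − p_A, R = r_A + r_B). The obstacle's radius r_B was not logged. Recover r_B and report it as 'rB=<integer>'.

m = 8871
d = (-16, -19);  v_rel = (-7, -12),  |v_rel|² = 193
v_rel×d = (-7)·(-19) − (-12)·(-16) = -59
since m = R²·193 − (-59)²:  R² = (3481 + 8871) / 193 = 64
R = √64 = 8  ⇒  r_B = 8 − 5 = 3

rB=3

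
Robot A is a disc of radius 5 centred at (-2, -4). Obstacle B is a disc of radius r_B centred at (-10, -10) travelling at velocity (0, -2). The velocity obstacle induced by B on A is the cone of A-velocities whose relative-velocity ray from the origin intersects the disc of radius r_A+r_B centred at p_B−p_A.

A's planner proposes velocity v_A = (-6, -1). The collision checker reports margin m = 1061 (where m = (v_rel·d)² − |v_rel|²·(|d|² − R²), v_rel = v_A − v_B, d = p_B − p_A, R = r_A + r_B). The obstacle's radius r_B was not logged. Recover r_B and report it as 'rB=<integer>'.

m = 1061
d = (-8, -6);  v_rel = (-6, 1),  |v_rel|² = 37
v_rel×d = (-6)·(-6) − (1)·(-8) = 44
since m = R²·37 − 44²:  R² = (1936 + 1061) / 37 = 81
R = √81 = 9  ⇒  r_B = 9 − 5 = 4

rB=4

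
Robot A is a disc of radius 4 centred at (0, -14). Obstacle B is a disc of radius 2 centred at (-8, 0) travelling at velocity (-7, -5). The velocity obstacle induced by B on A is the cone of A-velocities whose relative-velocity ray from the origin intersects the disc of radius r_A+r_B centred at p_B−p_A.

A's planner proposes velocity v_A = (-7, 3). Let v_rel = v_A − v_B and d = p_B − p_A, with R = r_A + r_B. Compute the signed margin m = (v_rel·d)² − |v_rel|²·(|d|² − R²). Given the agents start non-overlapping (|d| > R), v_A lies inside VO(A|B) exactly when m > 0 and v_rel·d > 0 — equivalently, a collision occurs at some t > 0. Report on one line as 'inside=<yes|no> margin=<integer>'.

d = (-8, 14),  |d|² = 260;  R = 4+2 = 6,  c = 260−6² = 224
v_rel = (0, 8),  |v_rel|² = 64;  v_rel·d = (0)·(-8) + (8)·(14) = 112
64·t² − 224·t + 224 = 0  ⇒  m = 112² − 64·224 = -1792
m = -1792 < 0,  v_rel·d = 112 > 0  ⇒  outside

inside=no margin=-1792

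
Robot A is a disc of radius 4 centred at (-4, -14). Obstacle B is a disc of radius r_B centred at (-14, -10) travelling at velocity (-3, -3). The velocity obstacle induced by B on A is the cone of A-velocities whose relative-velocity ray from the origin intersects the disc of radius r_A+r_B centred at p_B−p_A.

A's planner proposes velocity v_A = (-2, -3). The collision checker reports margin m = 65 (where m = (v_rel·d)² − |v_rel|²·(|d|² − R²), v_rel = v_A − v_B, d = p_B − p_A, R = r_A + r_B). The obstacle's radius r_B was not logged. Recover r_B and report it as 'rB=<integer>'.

m = 65
d = (-10, 4);  v_rel = (1, 0),  |v_rel|² = 1
v_rel×d = (1)·(4) − (0)·(-10) = 4
since m = R²·1 − 4²:  R² = (16 + 65) / 1 = 81
R = √81 = 9  ⇒  r_B = 9 − 4 = 5

rB=5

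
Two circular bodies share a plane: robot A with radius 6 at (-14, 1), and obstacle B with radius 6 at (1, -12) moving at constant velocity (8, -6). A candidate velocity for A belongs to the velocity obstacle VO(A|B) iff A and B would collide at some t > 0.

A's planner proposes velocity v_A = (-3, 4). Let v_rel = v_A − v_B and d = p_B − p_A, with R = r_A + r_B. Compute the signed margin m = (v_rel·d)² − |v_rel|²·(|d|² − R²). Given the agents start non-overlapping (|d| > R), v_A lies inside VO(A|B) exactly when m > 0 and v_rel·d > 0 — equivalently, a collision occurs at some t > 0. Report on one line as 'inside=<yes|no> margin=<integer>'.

d = (15, -13),  |d|² = 394;  R = 6+6 = 12,  c = 394−12² = 250
v_rel = (-11, 10),  |v_rel|² = 221;  v_rel·d = (-11)·(15) + (10)·(-13) = -295
221·t² + 590·t + 250 = 0  ⇒  m = (-295)² − 221·250 = 31775
m = 31775 > 0,  v_rel·d = -295 < 0  ⇒  outside

inside=no margin=31775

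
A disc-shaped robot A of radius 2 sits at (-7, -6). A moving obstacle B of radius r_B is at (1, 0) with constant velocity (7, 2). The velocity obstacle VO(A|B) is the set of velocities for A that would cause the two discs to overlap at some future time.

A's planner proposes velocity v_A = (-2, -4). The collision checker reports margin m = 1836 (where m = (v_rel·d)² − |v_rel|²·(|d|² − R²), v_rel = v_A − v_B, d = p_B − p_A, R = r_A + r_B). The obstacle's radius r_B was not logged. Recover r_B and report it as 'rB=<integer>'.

m = 1836
d = (8, 6);  v_rel = (-9, -6),  |v_rel|² = 117
v_rel×d = (-9)·(6) − (-6)·(8) = -6
since m = R²·117 − (-6)²:  R² = (36 + 1836) / 117 = 16
R = √16 = 4  ⇒  r_B = 4 − 2 = 2

rB=2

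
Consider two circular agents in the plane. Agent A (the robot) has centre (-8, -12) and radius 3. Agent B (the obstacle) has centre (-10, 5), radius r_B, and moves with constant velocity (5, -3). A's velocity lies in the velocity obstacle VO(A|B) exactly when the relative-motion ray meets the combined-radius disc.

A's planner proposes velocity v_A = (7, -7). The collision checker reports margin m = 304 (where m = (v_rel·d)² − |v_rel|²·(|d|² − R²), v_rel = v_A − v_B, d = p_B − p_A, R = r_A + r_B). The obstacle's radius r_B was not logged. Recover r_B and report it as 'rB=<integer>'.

m = 304
d = (-2, 17);  v_rel = (2, -4),  |v_rel|² = 20
v_rel×d = (2)·(17) − (-4)·(-2) = 26
since m = R²·20 − 26²:  R² = (676 + 304) / 20 = 49
R = √49 = 7  ⇒  r_B = 7 − 3 = 4

rB=4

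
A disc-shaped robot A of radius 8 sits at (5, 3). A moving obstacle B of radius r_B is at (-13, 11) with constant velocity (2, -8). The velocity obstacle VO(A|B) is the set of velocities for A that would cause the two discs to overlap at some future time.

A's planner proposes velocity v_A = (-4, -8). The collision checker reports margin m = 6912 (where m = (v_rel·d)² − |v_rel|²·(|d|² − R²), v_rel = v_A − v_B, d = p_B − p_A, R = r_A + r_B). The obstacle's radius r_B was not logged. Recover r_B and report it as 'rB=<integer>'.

m = 6912
d = (-18, 8);  v_rel = (-6, 0),  |v_rel|² = 36
v_rel×d = (-6)·(8) − (0)·(-18) = -48
since m = R²·36 − (-48)²:  R² = (2304 + 6912) / 36 = 256
R = √256 = 16  ⇒  r_B = 16 − 8 = 8

rB=8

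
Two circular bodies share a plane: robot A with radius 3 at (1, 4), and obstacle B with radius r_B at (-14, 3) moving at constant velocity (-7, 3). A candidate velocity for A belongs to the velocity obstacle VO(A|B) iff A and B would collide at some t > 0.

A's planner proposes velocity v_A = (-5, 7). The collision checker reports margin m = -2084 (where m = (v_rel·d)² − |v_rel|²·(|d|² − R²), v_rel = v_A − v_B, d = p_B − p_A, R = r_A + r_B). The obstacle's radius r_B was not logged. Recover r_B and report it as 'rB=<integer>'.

m = -2084
d = (-15, -1);  v_rel = (2, 4),  |v_rel|² = 20
v_rel×d = (2)·(-1) − (4)·(-15) = 58
since m = R²·20 − 58²:  R² = (3364 + -2084) / 20 = 64
R = √64 = 8  ⇒  r_B = 8 − 3 = 5

rB=5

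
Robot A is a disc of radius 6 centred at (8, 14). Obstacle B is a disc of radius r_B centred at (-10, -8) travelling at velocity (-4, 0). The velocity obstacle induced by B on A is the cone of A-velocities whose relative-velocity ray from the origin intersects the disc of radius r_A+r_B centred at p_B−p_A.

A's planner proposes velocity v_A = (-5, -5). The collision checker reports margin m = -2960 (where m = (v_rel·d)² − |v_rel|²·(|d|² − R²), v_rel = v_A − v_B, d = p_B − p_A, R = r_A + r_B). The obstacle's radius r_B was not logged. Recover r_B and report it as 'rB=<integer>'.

m = -2960
d = (-18, -22);  v_rel = (-1, -5),  |v_rel|² = 26
v_rel×d = (-1)·(-22) − (-5)·(-18) = -68
since m = R²·26 − (-68)²:  R² = (4624 + -2960) / 26 = 64
R = √64 = 8  ⇒  r_B = 8 − 6 = 2

rB=2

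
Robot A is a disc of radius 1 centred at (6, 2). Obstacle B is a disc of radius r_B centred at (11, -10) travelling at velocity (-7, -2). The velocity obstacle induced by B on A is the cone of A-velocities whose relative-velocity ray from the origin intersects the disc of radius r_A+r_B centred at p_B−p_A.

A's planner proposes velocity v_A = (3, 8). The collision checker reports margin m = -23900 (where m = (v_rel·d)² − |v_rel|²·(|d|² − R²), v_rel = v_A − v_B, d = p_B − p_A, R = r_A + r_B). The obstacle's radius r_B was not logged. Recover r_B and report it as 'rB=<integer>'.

m = -23900
d = (5, -12);  v_rel = (10, 10),  |v_rel|² = 200
v_rel×d = (10)·(-12) − (10)·(5) = -170
since m = R²·200 − (-170)²:  R² = (28900 + -23900) / 200 = 25
R = √25 = 5  ⇒  r_B = 5 − 1 = 4

rB=4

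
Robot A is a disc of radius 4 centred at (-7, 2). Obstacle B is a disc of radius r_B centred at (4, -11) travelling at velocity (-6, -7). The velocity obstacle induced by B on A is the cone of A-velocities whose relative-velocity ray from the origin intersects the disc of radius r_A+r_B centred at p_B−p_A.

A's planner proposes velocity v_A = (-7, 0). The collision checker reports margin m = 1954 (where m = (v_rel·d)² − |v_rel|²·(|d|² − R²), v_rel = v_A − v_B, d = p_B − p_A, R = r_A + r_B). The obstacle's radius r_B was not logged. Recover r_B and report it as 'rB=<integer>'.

m = 1954
d = (11, -13);  v_rel = (-1, 7),  |v_rel|² = 50
v_rel×d = (-1)·(-13) − (7)·(11) = -64
since m = R²·50 − (-64)²:  R² = (4096 + 1954) / 50 = 121
R = √121 = 11  ⇒  r_B = 11 − 4 = 7

rB=7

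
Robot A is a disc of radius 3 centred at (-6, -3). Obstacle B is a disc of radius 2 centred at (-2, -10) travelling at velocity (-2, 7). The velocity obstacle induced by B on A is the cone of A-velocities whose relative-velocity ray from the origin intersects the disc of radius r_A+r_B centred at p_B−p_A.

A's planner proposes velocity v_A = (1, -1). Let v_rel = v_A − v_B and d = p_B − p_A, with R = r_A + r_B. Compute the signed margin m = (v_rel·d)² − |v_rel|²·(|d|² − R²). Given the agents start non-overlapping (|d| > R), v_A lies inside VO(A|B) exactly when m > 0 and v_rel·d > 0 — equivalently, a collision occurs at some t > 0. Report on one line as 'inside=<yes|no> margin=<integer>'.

d = (4, -7),  |d|² = 65;  R = 3+2 = 5,  c = 65−5² = 40
v_rel = (3, -8),  |v_rel|² = 73;  v_rel·d = (3)·(4) + (-8)·(-7) = 68
73·t² − 136·t + 40 = 0  ⇒  m = 68² − 73·40 = 1704
m = 1704 > 0,  v_rel·d = 68 > 0  ⇒  inside

inside=yes margin=1704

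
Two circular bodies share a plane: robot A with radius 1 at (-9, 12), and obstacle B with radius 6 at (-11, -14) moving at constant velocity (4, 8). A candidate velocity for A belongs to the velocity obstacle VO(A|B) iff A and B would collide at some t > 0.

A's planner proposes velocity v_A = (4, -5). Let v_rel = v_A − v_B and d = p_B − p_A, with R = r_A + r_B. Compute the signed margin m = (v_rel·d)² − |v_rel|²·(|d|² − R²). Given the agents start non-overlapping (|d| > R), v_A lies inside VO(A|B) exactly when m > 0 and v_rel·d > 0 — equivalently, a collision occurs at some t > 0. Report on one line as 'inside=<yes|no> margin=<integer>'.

d = (-2, -26),  |d|² = 680;  R = 1+6 = 7,  c = 680−7² = 631
v_rel = (0, -13),  |v_rel|² = 169;  v_rel·d = (0)·(-2) + (-13)·(-26) = 338
169·t² − 676·t + 631 = 0  ⇒  m = 338² − 169·631 = 7605
m = 7605 > 0,  v_rel·d = 338 > 0  ⇒  inside

inside=yes margin=7605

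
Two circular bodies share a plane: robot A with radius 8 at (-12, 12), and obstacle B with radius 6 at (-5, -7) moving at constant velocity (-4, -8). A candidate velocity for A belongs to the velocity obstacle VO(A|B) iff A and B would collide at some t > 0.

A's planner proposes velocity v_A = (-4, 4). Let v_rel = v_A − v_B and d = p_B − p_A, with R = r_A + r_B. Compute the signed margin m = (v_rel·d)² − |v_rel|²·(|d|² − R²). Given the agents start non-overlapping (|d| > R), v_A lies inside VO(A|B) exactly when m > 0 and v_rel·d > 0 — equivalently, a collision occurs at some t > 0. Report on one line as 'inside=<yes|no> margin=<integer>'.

d = (7, -19),  |d|² = 410;  R = 8+6 = 14,  c = 410−14² = 214
v_rel = (0, 12),  |v_rel|² = 144;  v_rel·d = (0)·(7) + (12)·(-19) = -228
144·t² + 456·t + 214 = 0  ⇒  m = (-228)² − 144·214 = 21168
m = 21168 > 0,  v_rel·d = -228 < 0  ⇒  outside

inside=no margin=21168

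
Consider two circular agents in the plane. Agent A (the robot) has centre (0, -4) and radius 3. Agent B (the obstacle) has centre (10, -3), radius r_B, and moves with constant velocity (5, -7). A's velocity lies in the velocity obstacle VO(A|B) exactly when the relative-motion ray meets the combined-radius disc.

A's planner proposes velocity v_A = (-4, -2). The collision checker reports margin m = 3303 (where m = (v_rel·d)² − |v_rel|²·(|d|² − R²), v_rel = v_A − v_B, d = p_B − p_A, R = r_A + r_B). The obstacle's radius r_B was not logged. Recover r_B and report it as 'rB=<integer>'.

m = 3303
d = (10, 1);  v_rel = (-9, 5),  |v_rel|² = 106
v_rel×d = (-9)·(1) − (5)·(10) = -59
since m = R²·106 − (-59)²:  R² = (3481 + 3303) / 106 = 64
R = √64 = 8  ⇒  r_B = 8 − 3 = 5

rB=5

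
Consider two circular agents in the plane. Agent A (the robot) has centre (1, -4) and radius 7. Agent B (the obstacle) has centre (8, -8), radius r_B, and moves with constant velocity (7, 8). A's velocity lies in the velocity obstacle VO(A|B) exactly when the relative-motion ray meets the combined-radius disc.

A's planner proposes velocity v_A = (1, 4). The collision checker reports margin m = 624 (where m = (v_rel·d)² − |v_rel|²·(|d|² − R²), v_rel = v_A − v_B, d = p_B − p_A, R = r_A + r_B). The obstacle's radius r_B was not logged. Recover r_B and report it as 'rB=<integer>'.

m = 624
d = (7, -4);  v_rel = (-6, -4),  |v_rel|² = 52
v_rel×d = (-6)·(-4) − (-4)·(7) = 52
since m = R²·52 − 52²:  R² = (2704 + 624) / 52 = 64
R = √64 = 8  ⇒  r_B = 8 − 7 = 1

rB=1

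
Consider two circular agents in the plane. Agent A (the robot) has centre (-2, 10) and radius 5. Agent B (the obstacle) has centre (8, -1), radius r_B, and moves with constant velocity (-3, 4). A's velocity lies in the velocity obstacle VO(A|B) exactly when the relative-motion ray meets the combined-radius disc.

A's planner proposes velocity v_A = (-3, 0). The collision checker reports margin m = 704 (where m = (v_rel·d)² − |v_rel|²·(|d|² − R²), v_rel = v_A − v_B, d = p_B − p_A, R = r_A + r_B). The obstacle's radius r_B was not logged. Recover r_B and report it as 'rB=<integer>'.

m = 704
d = (10, -11);  v_rel = (0, -4),  |v_rel|² = 16
v_rel×d = (0)·(-11) − (-4)·(10) = 40
since m = R²·16 − 40²:  R² = (1600 + 704) / 16 = 144
R = √144 = 12  ⇒  r_B = 12 − 5 = 7

rB=7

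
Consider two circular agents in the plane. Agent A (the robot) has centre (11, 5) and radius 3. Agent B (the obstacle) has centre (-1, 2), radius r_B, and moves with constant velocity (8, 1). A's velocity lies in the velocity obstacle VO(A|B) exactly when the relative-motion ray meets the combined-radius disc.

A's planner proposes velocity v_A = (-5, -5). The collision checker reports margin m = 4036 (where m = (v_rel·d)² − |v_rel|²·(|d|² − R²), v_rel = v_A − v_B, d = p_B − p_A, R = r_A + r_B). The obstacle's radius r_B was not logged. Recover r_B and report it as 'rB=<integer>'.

m = 4036
d = (-12, -3);  v_rel = (-13, -6),  |v_rel|² = 205
v_rel×d = (-13)·(-3) − (-6)·(-12) = -33
since m = R²·205 − (-33)²:  R² = (1089 + 4036) / 205 = 25
R = √25 = 5  ⇒  r_B = 5 − 3 = 2

rB=2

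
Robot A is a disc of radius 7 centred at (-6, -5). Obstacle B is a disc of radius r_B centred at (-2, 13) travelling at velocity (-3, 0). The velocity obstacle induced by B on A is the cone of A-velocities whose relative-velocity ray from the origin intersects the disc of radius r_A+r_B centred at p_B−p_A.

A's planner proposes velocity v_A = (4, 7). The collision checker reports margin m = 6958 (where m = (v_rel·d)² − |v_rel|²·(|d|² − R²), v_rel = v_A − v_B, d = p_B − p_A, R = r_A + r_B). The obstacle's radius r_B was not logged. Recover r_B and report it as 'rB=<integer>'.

m = 6958
d = (4, 18);  v_rel = (7, 7),  |v_rel|² = 98
v_rel×d = (7)·(18) − (7)·(4) = 98
since m = R²·98 − 98²:  R² = (9604 + 6958) / 98 = 169
R = √169 = 13  ⇒  r_B = 13 − 7 = 6

rB=6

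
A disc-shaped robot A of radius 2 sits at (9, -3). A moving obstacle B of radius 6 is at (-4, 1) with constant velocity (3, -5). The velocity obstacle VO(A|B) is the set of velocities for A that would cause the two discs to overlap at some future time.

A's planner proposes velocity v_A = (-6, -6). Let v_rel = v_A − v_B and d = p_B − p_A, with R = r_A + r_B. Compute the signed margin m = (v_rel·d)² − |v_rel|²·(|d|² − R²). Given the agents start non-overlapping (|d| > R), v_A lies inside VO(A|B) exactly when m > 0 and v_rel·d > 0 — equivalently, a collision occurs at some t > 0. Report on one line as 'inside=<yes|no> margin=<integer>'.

d = (-13, 4),  |d|² = 185;  R = 2+6 = 8,  c = 185−8² = 121
v_rel = (-9, -1),  |v_rel|² = 82;  v_rel·d = (-9)·(-13) + (-1)·(4) = 113
82·t² − 226·t + 121 = 0  ⇒  m = 113² − 82·121 = 2847
m = 2847 > 0,  v_rel·d = 113 > 0  ⇒  inside

inside=yes margin=2847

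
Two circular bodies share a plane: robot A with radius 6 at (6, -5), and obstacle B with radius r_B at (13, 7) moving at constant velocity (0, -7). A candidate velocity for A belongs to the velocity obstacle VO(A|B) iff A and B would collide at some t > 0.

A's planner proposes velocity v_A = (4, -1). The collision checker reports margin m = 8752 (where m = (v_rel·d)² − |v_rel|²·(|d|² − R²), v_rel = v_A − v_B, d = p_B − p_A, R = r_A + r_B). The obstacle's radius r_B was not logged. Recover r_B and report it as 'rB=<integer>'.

m = 8752
d = (7, 12);  v_rel = (4, 6),  |v_rel|² = 52
v_rel×d = (4)·(12) − (6)·(7) = 6
since m = R²·52 − 6²:  R² = (36 + 8752) / 52 = 169
R = √169 = 13  ⇒  r_B = 13 − 6 = 7

rB=7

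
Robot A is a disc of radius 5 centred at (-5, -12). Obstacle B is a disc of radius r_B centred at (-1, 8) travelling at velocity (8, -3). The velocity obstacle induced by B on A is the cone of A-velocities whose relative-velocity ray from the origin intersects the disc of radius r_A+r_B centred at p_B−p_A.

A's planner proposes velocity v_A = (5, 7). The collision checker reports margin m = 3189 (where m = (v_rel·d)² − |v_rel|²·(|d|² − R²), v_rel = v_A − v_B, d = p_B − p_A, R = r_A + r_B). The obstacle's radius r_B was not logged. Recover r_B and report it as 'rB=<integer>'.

m = 3189
d = (4, 20);  v_rel = (-3, 10),  |v_rel|² = 109
v_rel×d = (-3)·(20) − (10)·(4) = -100
since m = R²·109 − (-100)²:  R² = (10000 + 3189) / 109 = 121
R = √121 = 11  ⇒  r_B = 11 − 5 = 6

rB=6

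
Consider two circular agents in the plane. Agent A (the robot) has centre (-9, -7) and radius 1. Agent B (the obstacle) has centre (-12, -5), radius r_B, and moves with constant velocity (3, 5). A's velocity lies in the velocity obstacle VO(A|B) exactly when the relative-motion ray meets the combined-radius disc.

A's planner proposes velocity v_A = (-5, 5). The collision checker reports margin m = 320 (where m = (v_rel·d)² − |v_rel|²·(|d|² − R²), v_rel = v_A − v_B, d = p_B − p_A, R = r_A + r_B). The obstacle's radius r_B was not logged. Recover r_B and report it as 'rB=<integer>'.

m = 320
d = (-3, 2);  v_rel = (-8, 0),  |v_rel|² = 64
v_rel×d = (-8)·(2) − (0)·(-3) = -16
since m = R²·64 − (-16)²:  R² = (256 + 320) / 64 = 9
R = √9 = 3  ⇒  r_B = 3 − 1 = 2

rB=2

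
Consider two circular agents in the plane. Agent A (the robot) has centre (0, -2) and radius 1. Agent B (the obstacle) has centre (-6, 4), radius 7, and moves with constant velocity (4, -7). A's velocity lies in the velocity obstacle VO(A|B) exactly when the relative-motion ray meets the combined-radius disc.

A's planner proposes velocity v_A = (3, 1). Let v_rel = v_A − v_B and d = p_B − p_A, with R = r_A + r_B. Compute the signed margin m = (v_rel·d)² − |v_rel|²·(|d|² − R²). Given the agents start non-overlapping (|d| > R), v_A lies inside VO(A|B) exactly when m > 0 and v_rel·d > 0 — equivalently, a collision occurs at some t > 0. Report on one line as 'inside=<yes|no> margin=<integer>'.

d = (-6, 6),  |d|² = 72;  R = 1+7 = 8,  c = 72−8² = 8
v_rel = (-1, 8),  |v_rel|² = 65;  v_rel·d = (-1)·(-6) + (8)·(6) = 54
65·t² − 108·t + 8 = 0  ⇒  m = 54² − 65·8 = 2396
m = 2396 > 0,  v_rel·d = 54 > 0  ⇒  inside

inside=yes margin=2396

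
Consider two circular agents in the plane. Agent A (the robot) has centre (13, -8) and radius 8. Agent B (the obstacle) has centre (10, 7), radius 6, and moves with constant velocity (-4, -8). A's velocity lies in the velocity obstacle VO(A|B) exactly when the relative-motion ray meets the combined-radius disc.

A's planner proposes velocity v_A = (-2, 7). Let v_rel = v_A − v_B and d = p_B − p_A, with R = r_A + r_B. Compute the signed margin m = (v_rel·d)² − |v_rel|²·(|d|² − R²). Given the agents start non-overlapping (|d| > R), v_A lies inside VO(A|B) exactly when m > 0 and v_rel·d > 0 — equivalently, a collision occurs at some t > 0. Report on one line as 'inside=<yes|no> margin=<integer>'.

d = (-3, 15),  |d|² = 234;  R = 8+6 = 14,  c = 234−14² = 38
v_rel = (2, 15),  |v_rel|² = 229;  v_rel·d = (2)·(-3) + (15)·(15) = 219
229·t² − 438·t + 38 = 0  ⇒  m = 219² − 229·38 = 39259
m = 39259 > 0,  v_rel·d = 219 > 0  ⇒  inside

inside=yes margin=39259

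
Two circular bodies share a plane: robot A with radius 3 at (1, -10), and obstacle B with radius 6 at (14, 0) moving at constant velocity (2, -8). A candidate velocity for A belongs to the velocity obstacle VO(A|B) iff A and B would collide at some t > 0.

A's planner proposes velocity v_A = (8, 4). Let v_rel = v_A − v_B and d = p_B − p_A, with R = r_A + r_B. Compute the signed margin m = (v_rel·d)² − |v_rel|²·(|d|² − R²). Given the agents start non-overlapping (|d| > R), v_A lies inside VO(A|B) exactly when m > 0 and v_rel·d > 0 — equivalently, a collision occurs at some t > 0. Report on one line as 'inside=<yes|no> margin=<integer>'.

d = (13, 10),  |d|² = 269;  R = 3+6 = 9,  c = 269−9² = 188
v_rel = (6, 12),  |v_rel|² = 180;  v_rel·d = (6)·(13) + (12)·(10) = 198
180·t² − 396·t + 188 = 0  ⇒  m = 198² − 180·188 = 5364
m = 5364 > 0,  v_rel·d = 198 > 0  ⇒  inside

inside=yes margin=5364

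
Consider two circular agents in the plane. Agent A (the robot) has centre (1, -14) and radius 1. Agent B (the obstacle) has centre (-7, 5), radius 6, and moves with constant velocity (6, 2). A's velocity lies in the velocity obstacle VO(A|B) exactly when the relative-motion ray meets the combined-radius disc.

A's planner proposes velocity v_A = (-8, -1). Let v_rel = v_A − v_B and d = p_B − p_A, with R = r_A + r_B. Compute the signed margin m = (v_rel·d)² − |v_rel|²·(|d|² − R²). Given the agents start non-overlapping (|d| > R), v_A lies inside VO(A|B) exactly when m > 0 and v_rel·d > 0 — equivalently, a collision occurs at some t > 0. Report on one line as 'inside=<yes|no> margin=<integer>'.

d = (-8, 19),  |d|² = 425;  R = 1+6 = 7,  c = 425−7² = 376
v_rel = (-14, -3),  |v_rel|² = 205;  v_rel·d = (-14)·(-8) + (-3)·(19) = 55
205·t² − 110·t + 376 = 0  ⇒  m = 55² − 205·376 = -74055
m = -74055 < 0,  v_rel·d = 55 > 0  ⇒  outside

inside=no margin=-74055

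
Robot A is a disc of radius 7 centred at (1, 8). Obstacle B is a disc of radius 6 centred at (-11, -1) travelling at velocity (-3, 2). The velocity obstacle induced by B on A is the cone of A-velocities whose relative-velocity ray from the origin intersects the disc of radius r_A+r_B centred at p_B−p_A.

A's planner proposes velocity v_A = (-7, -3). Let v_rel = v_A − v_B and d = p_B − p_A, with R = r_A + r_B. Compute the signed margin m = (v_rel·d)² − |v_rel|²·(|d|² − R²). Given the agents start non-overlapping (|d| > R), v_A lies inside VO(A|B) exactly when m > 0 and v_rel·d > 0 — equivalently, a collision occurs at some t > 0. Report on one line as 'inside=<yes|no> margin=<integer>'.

d = (-12, -9),  |d|² = 225;  R = 7+6 = 13,  c = 225−13² = 56
v_rel = (-4, -5),  |v_rel|² = 41;  v_rel·d = (-4)·(-12) + (-5)·(-9) = 93
41·t² − 186·t + 56 = 0  ⇒  m = 93² − 41·56 = 6353
m = 6353 > 0,  v_rel·d = 93 > 0  ⇒  inside

inside=yes margin=6353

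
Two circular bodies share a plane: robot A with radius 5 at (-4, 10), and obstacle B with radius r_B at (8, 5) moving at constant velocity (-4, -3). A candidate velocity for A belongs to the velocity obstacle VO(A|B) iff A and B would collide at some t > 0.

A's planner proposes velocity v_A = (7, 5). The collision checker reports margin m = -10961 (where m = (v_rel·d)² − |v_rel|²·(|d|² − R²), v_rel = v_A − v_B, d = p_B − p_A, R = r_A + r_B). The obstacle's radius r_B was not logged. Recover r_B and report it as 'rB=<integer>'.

m = -10961
d = (12, -5);  v_rel = (11, 8),  |v_rel|² = 185
v_rel×d = (11)·(-5) − (8)·(12) = -151
since m = R²·185 − (-151)²:  R² = (22801 + -10961) / 185 = 64
R = √64 = 8  ⇒  r_B = 8 − 5 = 3

rB=3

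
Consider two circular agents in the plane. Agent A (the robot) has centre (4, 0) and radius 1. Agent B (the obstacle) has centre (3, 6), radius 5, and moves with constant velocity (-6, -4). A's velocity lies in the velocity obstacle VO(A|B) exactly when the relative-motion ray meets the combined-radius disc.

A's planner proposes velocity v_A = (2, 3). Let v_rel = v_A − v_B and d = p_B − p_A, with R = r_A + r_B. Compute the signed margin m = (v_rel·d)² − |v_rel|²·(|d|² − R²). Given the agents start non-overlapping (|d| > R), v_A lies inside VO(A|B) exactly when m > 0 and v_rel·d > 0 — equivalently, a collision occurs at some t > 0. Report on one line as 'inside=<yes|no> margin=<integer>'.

d = (-1, 6),  |d|² = 37;  R = 1+5 = 6,  c = 37−6² = 1
v_rel = (8, 7),  |v_rel|² = 113;  v_rel·d = (8)·(-1) + (7)·(6) = 34
113·t² − 68·t + 1 = 0  ⇒  m = 34² − 113·1 = 1043
m = 1043 > 0,  v_rel·d = 34 > 0  ⇒  inside

inside=yes margin=1043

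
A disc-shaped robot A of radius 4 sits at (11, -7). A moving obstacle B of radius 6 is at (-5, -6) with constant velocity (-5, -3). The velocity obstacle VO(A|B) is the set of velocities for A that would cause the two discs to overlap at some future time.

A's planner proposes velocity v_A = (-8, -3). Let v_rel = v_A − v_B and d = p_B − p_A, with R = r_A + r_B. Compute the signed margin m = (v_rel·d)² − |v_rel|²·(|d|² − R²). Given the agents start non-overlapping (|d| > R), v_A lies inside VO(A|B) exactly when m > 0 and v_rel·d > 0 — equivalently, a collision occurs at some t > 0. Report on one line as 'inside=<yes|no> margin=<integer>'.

d = (-16, 1),  |d|² = 257;  R = 4+6 = 10,  c = 257−10² = 157
v_rel = (-3, 0),  |v_rel|² = 9;  v_rel·d = (-3)·(-16) + (0)·(1) = 48
9·t² − 96·t + 157 = 0  ⇒  m = 48² − 9·157 = 891
m = 891 > 0,  v_rel·d = 48 > 0  ⇒  inside

inside=yes margin=891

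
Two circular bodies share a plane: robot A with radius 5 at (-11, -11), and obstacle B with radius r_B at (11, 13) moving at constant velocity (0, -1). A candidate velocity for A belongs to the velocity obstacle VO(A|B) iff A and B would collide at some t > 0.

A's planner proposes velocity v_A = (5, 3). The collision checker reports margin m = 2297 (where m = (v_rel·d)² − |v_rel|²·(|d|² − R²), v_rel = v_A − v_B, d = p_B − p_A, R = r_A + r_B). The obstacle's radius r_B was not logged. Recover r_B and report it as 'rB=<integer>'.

m = 2297
d = (22, 24);  v_rel = (5, 4),  |v_rel|² = 41
v_rel×d = (5)·(24) − (4)·(22) = 32
since m = R²·41 − 32²:  R² = (1024 + 2297) / 41 = 81
R = √81 = 9  ⇒  r_B = 9 − 5 = 4

rB=4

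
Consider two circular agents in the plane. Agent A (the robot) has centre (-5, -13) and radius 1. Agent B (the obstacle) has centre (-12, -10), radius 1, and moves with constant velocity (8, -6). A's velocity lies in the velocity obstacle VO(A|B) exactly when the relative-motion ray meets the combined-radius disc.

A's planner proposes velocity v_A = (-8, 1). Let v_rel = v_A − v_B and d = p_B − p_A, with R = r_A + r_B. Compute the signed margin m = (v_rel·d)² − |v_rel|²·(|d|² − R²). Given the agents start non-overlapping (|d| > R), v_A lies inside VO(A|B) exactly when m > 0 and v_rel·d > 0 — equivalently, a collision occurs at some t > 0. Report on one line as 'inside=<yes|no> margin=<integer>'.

d = (-7, 3),  |d|² = 58;  R = 1+1 = 2,  c = 58−2² = 54
v_rel = (-16, 7),  |v_rel|² = 305;  v_rel·d = (-16)·(-7) + (7)·(3) = 133
305·t² − 266·t + 54 = 0  ⇒  m = 133² − 305·54 = 1219
m = 1219 > 0,  v_rel·d = 133 > 0  ⇒  inside

inside=yes margin=1219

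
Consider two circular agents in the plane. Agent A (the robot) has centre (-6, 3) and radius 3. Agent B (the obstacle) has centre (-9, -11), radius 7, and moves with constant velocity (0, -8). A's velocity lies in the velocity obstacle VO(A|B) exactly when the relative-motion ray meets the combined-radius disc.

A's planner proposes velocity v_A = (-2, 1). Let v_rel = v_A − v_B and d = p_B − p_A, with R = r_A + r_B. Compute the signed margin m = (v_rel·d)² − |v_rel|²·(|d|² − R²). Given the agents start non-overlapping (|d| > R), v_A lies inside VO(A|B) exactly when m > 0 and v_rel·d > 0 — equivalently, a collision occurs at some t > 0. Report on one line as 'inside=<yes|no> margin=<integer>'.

d = (-3, -14),  |d|² = 205;  R = 3+7 = 10,  c = 205−10² = 105
v_rel = (-2, 9),  |v_rel|² = 85;  v_rel·d = (-2)·(-3) + (9)·(-14) = -120
85·t² + 240·t + 105 = 0  ⇒  m = (-120)² − 85·105 = 5475
m = 5475 > 0,  v_rel·d = -120 < 0  ⇒  outside

inside=no margin=5475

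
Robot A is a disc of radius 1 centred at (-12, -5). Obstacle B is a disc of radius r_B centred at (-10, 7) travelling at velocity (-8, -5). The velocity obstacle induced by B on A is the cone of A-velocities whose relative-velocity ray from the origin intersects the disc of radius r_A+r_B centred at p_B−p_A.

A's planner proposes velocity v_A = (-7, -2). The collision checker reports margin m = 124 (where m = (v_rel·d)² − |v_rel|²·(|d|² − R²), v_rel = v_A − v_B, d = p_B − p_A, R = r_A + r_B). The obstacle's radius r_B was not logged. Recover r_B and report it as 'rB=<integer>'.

m = 124
d = (2, 12);  v_rel = (1, 3),  |v_rel|² = 10
v_rel×d = (1)·(12) − (3)·(2) = 6
since m = R²·10 − 6²:  R² = (36 + 124) / 10 = 16
R = √16 = 4  ⇒  r_B = 4 − 1 = 3

rB=3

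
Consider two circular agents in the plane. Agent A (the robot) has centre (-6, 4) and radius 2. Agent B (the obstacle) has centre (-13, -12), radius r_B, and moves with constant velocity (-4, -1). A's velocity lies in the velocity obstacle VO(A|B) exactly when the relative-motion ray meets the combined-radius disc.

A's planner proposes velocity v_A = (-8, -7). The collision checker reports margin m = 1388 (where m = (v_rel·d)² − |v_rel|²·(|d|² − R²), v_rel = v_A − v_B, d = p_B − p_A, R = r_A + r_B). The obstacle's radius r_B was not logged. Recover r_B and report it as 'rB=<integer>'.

m = 1388
d = (-7, -16);  v_rel = (-4, -6),  |v_rel|² = 52
v_rel×d = (-4)·(-16) − (-6)·(-7) = 22
since m = R²·52 − 22²:  R² = (484 + 1388) / 52 = 36
R = √36 = 6  ⇒  r_B = 6 − 2 = 4

rB=4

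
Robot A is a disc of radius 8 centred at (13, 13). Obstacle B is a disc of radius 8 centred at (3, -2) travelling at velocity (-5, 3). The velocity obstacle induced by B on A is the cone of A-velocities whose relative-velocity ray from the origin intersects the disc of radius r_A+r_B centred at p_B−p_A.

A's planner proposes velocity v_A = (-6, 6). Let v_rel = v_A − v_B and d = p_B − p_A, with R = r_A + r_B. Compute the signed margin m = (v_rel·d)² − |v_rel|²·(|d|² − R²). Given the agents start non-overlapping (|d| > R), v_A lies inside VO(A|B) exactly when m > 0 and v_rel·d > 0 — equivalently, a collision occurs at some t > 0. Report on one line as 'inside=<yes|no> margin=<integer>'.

d = (-10, -15),  |d|² = 325;  R = 8+8 = 16,  c = 325−16² = 69
v_rel = (-1, 3),  |v_rel|² = 10;  v_rel·d = (-1)·(-10) + (3)·(-15) = -35
10·t² + 70·t + 69 = 0  ⇒  m = (-35)² − 10·69 = 535
m = 535 > 0,  v_rel·d = -35 < 0  ⇒  outside

inside=no margin=535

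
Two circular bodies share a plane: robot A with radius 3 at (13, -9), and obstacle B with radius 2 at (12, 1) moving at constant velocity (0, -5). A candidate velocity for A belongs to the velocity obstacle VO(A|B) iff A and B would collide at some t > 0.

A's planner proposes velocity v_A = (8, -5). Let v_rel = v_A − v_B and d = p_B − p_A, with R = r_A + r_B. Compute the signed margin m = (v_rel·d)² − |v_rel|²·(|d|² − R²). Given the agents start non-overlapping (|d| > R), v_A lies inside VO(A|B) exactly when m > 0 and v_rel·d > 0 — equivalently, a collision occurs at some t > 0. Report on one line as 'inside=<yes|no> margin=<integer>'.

d = (-1, 10),  |d|² = 101;  R = 3+2 = 5,  c = 101−5² = 76
v_rel = (8, 0),  |v_rel|² = 64;  v_rel·d = (8)·(-1) + (0)·(10) = -8
64·t² + 16·t + 76 = 0  ⇒  m = (-8)² − 64·76 = -4800
m = -4800 < 0,  v_rel·d = -8 < 0  ⇒  outside

inside=no margin=-4800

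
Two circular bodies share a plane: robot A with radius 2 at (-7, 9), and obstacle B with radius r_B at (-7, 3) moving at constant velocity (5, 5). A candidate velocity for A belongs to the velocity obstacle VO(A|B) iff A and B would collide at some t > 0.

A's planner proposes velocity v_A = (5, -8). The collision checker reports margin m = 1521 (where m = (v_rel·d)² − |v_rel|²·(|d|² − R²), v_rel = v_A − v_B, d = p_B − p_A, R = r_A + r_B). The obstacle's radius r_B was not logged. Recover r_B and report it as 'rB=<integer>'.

m = 1521
d = (0, -6);  v_rel = (0, -13),  |v_rel|² = 169
v_rel×d = (0)·(-6) − (-13)·(0) = 0
since m = R²·169 − 0²:  R² = (0 + 1521) / 169 = 9
R = √9 = 3  ⇒  r_B = 3 − 2 = 1

rB=1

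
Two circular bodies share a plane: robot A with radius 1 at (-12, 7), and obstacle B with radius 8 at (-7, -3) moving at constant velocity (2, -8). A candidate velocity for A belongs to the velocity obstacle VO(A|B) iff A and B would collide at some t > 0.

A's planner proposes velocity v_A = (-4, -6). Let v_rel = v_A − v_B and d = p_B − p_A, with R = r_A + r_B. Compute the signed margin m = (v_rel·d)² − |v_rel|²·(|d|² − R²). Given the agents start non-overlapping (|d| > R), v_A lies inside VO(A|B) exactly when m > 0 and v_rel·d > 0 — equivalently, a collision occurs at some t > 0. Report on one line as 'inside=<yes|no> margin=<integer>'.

d = (5, -10),  |d|² = 125;  R = 1+8 = 9,  c = 125−9² = 44
v_rel = (-6, 2),  |v_rel|² = 40;  v_rel·d = (-6)·(5) + (2)·(-10) = -50
40·t² + 100·t + 44 = 0  ⇒  m = (-50)² − 40·44 = 740
m = 740 > 0,  v_rel·d = -50 < 0  ⇒  outside

inside=no margin=740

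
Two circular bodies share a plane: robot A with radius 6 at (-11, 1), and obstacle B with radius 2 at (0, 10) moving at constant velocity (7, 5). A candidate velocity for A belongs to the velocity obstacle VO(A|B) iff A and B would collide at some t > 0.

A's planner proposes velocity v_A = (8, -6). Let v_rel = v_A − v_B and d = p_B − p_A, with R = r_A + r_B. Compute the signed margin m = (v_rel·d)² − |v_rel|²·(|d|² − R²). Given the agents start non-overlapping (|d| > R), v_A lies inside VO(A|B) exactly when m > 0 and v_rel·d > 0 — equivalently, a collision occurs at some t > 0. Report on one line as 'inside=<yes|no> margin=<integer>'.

d = (11, 9),  |d|² = 202;  R = 6+2 = 8,  c = 202−8² = 138
v_rel = (1, -11),  |v_rel|² = 122;  v_rel·d = (1)·(11) + (-11)·(9) = -88
122·t² + 176·t + 138 = 0  ⇒  m = (-88)² − 122·138 = -9092
m = -9092 < 0,  v_rel·d = -88 < 0  ⇒  outside

inside=no margin=-9092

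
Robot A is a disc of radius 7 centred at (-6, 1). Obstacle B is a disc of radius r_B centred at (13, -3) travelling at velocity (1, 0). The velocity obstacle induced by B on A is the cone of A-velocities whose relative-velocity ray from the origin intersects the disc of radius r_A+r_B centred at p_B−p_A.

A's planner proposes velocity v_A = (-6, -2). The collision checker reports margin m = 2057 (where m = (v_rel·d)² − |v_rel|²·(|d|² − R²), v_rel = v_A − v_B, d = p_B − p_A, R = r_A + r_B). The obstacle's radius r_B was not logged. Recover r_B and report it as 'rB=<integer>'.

m = 2057
d = (19, -4);  v_rel = (-7, -2),  |v_rel|² = 53
v_rel×d = (-7)·(-4) − (-2)·(19) = 66
since m = R²·53 − 66²:  R² = (4356 + 2057) / 53 = 121
R = √121 = 11  ⇒  r_B = 11 − 7 = 4

rB=4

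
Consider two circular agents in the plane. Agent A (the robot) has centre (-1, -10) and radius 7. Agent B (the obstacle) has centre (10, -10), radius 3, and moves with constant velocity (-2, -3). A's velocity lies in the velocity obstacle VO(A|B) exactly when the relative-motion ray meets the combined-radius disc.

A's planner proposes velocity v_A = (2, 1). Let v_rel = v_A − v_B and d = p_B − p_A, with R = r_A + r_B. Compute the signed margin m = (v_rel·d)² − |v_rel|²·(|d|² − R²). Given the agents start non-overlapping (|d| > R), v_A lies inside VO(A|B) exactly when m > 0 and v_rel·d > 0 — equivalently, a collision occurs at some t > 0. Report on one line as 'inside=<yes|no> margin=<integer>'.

d = (11, 0),  |d|² = 121;  R = 7+3 = 10,  c = 121−10² = 21
v_rel = (4, 4),  |v_rel|² = 32;  v_rel·d = (4)·(11) + (4)·(0) = 44
32·t² − 88·t + 21 = 0  ⇒  m = 44² − 32·21 = 1264
m = 1264 > 0,  v_rel·d = 44 > 0  ⇒  inside

inside=yes margin=1264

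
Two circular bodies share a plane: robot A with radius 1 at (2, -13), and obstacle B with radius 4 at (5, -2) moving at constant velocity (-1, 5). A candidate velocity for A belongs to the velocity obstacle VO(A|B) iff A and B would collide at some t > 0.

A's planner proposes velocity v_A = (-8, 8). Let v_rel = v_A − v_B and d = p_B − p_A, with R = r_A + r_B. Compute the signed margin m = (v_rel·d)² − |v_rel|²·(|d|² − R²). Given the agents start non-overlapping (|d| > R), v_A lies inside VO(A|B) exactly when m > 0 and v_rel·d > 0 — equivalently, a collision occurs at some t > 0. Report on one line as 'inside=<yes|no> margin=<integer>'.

d = (3, 11),  |d|² = 130;  R = 1+4 = 5,  c = 130−5² = 105
v_rel = (-7, 3),  |v_rel|² = 58;  v_rel·d = (-7)·(3) + (3)·(11) = 12
58·t² − 24·t + 105 = 0  ⇒  m = 12² − 58·105 = -5946
m = -5946 < 0,  v_rel·d = 12 > 0  ⇒  outside

inside=no margin=-5946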